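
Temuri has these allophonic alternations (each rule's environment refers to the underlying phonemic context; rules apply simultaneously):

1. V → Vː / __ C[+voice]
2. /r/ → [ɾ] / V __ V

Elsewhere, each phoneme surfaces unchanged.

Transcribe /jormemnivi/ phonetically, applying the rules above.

/j/ stays [j].
/o/ meets the environment for rule 1 (before a voiced consonant) → [oː].
/r/ (between /o/ and /m/) is in the target of rule 2 but the environment (between two vowels) is not met → [r].
/m/ (between /r/ and /e/) is unaffected → [m].
/e/ meets the environment for rule 1 (before a voiced consonant) → [eː].
/m/ — not in any rule's target class → [m].
/n/ (between /m/ and /i/): no rule targets it → [n].
/i/ — between /n/ and /v/, before a voiced consonant — surfaces as [iː] (rule 1).
/v/ (between /i/ and /i/) is unaffected → [v].
/i/ (word-final) is in the target of rule 1 but the environment (before a voiced consonant) is not met → [i].

[joːrmeːmniːvi]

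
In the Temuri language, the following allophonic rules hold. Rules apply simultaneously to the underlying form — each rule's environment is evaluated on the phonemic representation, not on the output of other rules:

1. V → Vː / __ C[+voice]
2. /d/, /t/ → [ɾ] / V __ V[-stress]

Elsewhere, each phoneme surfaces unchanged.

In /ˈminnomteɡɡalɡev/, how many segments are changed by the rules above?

Segments that undergo a rule: /i/ → [iː] (rule 1); /o/ → [oː] (rule 1); /e/ → [eː] (rule 1); /a/ → [aː] (rule 1); /e/ → [eː] (rule 1).
All other segments surface unchanged.

5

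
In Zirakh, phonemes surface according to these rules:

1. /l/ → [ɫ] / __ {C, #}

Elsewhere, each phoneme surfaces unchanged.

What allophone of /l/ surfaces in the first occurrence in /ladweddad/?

/l/ (word-initial) is in the target of rule 1 but the environment (word-finally or immediately before a consonant) is not met → [l].

[l]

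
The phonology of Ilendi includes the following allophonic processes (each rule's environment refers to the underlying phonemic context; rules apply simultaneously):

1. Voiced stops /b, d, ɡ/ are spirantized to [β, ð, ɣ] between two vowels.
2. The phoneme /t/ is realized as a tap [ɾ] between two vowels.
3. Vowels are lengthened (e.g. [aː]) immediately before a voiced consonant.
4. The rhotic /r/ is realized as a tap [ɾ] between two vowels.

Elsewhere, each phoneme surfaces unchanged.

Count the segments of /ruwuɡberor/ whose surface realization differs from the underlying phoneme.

5

Segments that undergo a rule: /u/ → [uː] (rule 3); /u/ → [uː] (rule 3); /e/ → [eː] (rule 3); /r/ → [ɾ] (rule 4); /o/ → [oː] (rule 3).
All other segments surface unchanged.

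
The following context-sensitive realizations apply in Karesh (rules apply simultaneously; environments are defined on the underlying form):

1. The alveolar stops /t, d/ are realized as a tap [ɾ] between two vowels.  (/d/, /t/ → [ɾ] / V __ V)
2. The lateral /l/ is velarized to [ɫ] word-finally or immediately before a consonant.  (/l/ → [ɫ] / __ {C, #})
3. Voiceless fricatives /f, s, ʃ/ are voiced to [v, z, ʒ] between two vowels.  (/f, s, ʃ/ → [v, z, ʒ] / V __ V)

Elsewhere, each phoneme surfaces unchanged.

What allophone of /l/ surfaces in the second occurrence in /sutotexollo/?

[l]

/l/ — between /l/ and /o/; rule 2 does not apply here → [l].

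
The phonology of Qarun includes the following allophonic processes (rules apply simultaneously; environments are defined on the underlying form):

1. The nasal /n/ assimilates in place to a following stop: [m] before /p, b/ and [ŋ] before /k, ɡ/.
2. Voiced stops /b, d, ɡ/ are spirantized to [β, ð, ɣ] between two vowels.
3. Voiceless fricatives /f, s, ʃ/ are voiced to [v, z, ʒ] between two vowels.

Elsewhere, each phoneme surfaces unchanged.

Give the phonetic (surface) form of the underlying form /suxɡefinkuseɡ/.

/s/ (word-initial) fails the environment for rule 3, so it stays [s].
/ɡ/ (between /x/ and /e/) fails the environment for rule 2, so it stays [ɡ].
/f/ (between /e/ and /i/): between two vowels, so rule 3 applies → [v].
/n/ (between /i/ and /k/) occurs before a labial or velar stop → [ŋ] by rule 1.
/s/ (between /u/ and /e/) occurs between two vowels → [z] by rule 3.
/ɡ/ (word-final) fails the environment for rule 2, so it stays [ɡ].

[suxɡeviŋkuzeɡ]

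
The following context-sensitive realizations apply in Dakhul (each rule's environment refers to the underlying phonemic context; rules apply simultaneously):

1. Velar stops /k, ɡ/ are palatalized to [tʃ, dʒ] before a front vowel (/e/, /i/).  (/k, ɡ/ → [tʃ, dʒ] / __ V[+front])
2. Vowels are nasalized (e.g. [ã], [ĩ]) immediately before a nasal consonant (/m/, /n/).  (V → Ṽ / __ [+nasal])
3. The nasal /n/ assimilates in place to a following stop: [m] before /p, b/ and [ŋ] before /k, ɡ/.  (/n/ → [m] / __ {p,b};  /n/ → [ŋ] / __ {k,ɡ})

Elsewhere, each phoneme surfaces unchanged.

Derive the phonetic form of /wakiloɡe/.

[watʃilodʒe]

/w/ (word-initial) is unaffected → [w].
/a/ (between /w/ and /k/) is in the target of rule 2 but the environment (before a nasal consonant) is not met → [a].
/k/ (between /a/ and /i/): before a front vowel, so rule 1 applies → [tʃ].
/i/ (between /k/ and /l/): rule 2 targets it, but not before a nasal consonant → unchanged [i].
/l/ (between /i/ and /o/): no rule targets it → [l].
/o/ — between /l/ and /ɡ/; rule 2 does not apply here → [o].
/ɡ/ (between /o/ and /e/) occurs before a front vowel → [dʒ] by rule 1.
/e/ (word-final) fails the environment for rule 2, so it stays [e].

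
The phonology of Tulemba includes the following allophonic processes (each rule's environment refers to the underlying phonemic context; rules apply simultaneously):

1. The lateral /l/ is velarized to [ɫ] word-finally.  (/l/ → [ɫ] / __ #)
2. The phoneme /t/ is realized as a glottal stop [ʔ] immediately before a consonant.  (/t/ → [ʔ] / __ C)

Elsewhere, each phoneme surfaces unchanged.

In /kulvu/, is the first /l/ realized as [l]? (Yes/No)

/l/ (between /u/ and /v/): rule 1 targets it, but not word-finally → unchanged [l].
The actual realization is [l], which matches [l].

Yes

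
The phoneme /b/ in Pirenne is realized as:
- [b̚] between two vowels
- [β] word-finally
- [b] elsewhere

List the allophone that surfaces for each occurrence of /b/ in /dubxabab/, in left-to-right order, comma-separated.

[b], [b̚], [β]

Occurrence 1 (position 3): no conditioning environment matches → elsewhere allophone [b].
Occurrence 2 (position 6): between two vowels → [b̚].
Occurrence 3 (position 8): word-finally → [β].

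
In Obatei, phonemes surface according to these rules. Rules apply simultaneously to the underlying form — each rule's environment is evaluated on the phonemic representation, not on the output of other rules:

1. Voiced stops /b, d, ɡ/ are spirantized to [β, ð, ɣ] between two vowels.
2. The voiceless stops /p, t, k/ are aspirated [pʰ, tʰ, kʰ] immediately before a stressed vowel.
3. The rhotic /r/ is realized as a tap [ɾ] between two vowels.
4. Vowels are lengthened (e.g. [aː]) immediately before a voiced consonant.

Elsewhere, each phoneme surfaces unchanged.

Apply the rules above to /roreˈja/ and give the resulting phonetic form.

[roːɾeːˈja]

/r/ — word-initial; rule 3 does not apply here → [r].
/o/ — between /r/ and /r/, before a voiced consonant — surfaces as [oː] (rule 4).
/r/ (between /o/ and /e/) occurs between two vowels → [ɾ] by rule 3.
Rule 4 applies to /e/ (between /r/ and /j/: before a voiced consonant) → [eː].
/j/ stays [j].
/a/ (word-final): rule 4 targets it, but not before a voiced consonant → unchanged [a].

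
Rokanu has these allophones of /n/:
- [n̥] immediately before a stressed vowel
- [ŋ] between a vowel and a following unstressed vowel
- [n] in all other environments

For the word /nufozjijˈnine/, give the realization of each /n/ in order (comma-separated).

[n], [n̥], [ŋ]

Occurrence 1 (position 1): no conditioning environment matches → elsewhere allophone [n].
Occurrence 2 (position 9): immediately before a stressed vowel → [n̥].
Occurrence 3 (position 11): between a vowel and a following unstressed vowel → [ŋ].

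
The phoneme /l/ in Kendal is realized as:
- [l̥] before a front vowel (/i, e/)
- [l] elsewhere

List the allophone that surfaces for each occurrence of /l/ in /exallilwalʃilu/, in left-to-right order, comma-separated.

Occurrence 1 (position 4): no conditioning environment matches → elsewhere allophone [l].
Occurrence 2 (position 5): before a front vowel (/i, e/) → [l̥].
Occurrence 3 (position 7): no conditioning environment matches → elsewhere allophone [l].
Occurrence 4 (position 10): no conditioning environment matches → elsewhere allophone [l].
Occurrence 5 (position 13): no conditioning environment matches → elsewhere allophone [l].

[l], [l̥], [l], [l], [l]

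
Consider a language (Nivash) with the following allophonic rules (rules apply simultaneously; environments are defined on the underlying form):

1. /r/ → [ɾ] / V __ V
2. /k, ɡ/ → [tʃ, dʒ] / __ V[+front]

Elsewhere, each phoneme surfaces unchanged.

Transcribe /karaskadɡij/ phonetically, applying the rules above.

/k/ (word-initial): rule 2 targets it, but not before a front vowel → unchanged [k].
/r/ meets the environment for rule 1 (between two vowels) → [ɾ].
/k/ — between /s/ and /a/; rule 2 does not apply here → [k].
Rule 2 applies to /ɡ/ (between /d/ and /i/: before a front vowel) → [dʒ].

[kaɾaskaddʒij]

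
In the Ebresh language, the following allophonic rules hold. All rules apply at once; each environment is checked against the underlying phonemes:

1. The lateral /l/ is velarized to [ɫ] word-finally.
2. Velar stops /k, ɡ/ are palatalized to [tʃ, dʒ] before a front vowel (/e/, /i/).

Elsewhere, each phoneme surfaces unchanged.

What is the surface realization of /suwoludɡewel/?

[suwoluddʒeweɫ]

/s/ (word-initial): no rule targets it → [s].
/u/ (between /s/ and /w/): no rule targets it → [u].
/w/ (between /u/ and /o/) is unaffected → [w].
/o/ (between /w/ and /l/): no rule targets it → [o].
/l/ — between /o/ and /u/; rule 1 does not apply here → [l].
/u/ — not in any rule's target class → [u].
/d/ stays [d].
/ɡ/ — between /d/ and /e/, before a front vowel — surfaces as [dʒ] (rule 2).
/e/ (between /ɡ/ and /w/) is unaffected → [e].
/w/ (between /e/ and /e/) is unaffected → [w].
/e/ (between /w/ and /l/): no rule targets it → [e].
/l/ (word-final) occurs word-finally → [ɫ] by rule 1.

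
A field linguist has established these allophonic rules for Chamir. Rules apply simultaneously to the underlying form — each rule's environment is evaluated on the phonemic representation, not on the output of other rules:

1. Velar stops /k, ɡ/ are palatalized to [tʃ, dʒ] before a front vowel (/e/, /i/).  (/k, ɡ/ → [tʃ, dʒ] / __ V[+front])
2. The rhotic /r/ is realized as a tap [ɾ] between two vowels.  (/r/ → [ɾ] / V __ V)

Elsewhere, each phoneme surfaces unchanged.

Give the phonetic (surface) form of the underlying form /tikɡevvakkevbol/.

[tikdʒevvaktʃevbol]

/t/ (word-initial) is unaffected → [t].
/i/ stays [i].
/k/ (between /i/ and /ɡ/): rule 1 targets it, but not before a front vowel → unchanged [k].
/ɡ/ (between /k/ and /e/): before a front vowel, so rule 1 applies → [dʒ].
/e/ — not in any rule's target class → [e].
/v/ stays [v].
/v/ (between /v/ and /a/): no rule targets it → [v].
/a/ (between /v/ and /k/) is unaffected → [a].
/k/ — between /a/ and /k/; rule 1 does not apply here → [k].
Rule 1 applies to /k/ (between /k/ and /e/: before a front vowel) → [tʃ].
/e/ (between /k/ and /v/) is unaffected → [e].
/v/ (between /e/ and /b/): no rule targets it → [v].
/b/ (between /v/ and /o/) is unaffected → [b].
/o/ (between /b/ and /l/) is unaffected → [o].
/l/ stays [l].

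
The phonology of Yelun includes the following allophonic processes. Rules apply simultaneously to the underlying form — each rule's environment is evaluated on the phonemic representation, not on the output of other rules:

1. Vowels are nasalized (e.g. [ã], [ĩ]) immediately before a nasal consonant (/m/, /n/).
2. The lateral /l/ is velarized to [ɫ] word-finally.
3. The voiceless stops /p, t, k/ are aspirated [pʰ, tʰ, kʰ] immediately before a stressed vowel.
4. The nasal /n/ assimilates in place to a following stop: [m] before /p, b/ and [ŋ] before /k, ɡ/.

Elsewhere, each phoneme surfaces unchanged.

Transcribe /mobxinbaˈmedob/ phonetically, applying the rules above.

[mobxĩmbãˈmedob]

/m/ — not in any rule's target class → [m].
/o/ (between /m/ and /b/) is in the target of rule 1 but the environment (before a nasal consonant) is not met → [o].
/b/ — not in any rule's target class → [b].
/x/ (between /b/ and /i/): no rule targets it → [x].
/i/ (between /x/ and /n/) occurs before a nasal consonant → [ĩ] by rule 1.
Rule 4 applies to /n/ (between /i/ and /b/: before a labial or velar stop) → [m].
/b/ (between /n/ and /a/) is unaffected → [b].
/a/ (between /b/ and /m/) occurs before a nasal consonant → [ã] by rule 1.
/m/ (between /a/ and /e/) is unaffected → [m].
/e/ (between /m/ and /d/) is in the target of rule 1 but the environment (before a nasal consonant) is not met → [e].
/d/ (between /e/ and /o/): no rule targets it → [d].
/o/ — between /d/ and /b/; rule 1 does not apply here → [o].
/b/ stays [b].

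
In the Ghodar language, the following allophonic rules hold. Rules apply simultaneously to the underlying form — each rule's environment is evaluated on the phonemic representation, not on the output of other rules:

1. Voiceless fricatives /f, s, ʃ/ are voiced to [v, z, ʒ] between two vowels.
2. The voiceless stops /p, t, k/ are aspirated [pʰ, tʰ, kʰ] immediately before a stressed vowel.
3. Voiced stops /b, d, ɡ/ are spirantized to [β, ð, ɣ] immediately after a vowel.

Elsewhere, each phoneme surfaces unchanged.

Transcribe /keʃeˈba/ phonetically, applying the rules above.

[keʒeˈβa]

/k/ (word-initial) fails the environment for rule 2, so it stays [k].
/e/ (between /k/ and /ʃ/) is unaffected → [e].
/ʃ/ (between /e/ and /e/) occurs between two vowels → [ʒ] by rule 1.
/e/ (between /ʃ/ and /b/) is unaffected → [e].
/b/ — between /e/ and /a/, immediately after a vowel — surfaces as [β] (rule 3).
/a/ (word-final): no rule targets it → [a].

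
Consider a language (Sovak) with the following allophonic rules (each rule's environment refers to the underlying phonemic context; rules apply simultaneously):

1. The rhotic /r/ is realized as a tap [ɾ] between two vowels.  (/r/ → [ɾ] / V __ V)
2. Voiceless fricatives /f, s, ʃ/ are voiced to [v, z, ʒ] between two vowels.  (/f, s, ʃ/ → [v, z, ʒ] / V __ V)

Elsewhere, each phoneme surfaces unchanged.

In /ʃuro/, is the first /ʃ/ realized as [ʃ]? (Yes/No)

Yes

/ʃ/ (word-initial) fails the environment for rule 2, so it stays [ʃ].
The actual realization is [ʃ], which matches [ʃ].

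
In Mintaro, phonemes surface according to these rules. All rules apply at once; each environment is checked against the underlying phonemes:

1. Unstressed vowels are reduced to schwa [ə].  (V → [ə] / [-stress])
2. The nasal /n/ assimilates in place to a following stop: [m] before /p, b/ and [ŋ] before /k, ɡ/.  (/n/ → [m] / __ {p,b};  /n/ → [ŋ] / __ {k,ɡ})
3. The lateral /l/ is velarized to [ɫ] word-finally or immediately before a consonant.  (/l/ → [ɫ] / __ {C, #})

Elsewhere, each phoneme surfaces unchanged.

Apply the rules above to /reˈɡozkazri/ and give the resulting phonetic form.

/r/ stays [r].
/e/ (between /r/ and /ɡ/) occurs in an unstressed syllable → [ə] by rule 1.
/ɡ/ (between /e/ and /o/): no rule targets it → [ɡ].
/o/ — between /ɡ/ and /z/; rule 1 does not apply here → [o].
/z/ stays [z].
/k/ stays [k].
Rule 1 applies to /a/ (between /k/ and /z/: in an unstressed syllable) → [ə].
/z/ (between /a/ and /r/): no rule targets it → [z].
/r/ (between /z/ and /i/): no rule targets it → [r].
/i/ meets the environment for rule 1 (in an unstressed syllable) → [ə].

[rəˈɡozkəzrə]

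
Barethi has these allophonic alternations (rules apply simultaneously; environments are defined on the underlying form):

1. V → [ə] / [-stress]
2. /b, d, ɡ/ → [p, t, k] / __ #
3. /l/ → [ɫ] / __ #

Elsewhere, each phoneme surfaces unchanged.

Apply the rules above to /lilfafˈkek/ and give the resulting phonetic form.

/l/ — word-initial; rule 3 does not apply here → [l].
/i/ (between /l/ and /l/): in an unstressed syllable, so rule 1 applies → [ə].
/l/ — between /i/ and /f/; rule 3 does not apply here → [l].
/a/ (between /f/ and /f/): in an unstressed syllable, so rule 1 applies → [ə].
/e/ (between /k/ and /k/) is in the target of rule 1 but the environment (in an unstressed syllable) is not met → [e].

[ləlfəfˈkek]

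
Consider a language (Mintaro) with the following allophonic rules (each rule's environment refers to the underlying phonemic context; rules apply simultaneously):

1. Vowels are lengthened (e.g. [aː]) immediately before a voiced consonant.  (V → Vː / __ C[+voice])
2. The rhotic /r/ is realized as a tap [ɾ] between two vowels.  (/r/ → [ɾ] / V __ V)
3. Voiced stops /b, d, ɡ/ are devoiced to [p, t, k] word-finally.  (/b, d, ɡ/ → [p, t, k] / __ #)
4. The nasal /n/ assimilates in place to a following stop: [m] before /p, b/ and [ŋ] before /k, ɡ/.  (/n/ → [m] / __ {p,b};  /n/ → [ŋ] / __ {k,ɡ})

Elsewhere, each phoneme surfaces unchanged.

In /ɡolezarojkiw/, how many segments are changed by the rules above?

Segments that undergo a rule: /o/ → [oː] (rule 1); /e/ → [eː] (rule 1); /a/ → [aː] (rule 1); /r/ → [ɾ] (rule 2); /o/ → [oː] (rule 1); /i/ → [iː] (rule 1).
All other segments surface unchanged.

6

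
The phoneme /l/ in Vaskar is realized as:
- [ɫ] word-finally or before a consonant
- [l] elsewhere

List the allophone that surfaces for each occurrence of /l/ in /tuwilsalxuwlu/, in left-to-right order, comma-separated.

Occurrence 1 (position 5): word-finally or before a consonant → [ɫ].
Occurrence 2 (position 8): word-finally or before a consonant → [ɫ].
Occurrence 3 (position 12): no conditioning environment matches → elsewhere allophone [l].

[ɫ], [ɫ], [l]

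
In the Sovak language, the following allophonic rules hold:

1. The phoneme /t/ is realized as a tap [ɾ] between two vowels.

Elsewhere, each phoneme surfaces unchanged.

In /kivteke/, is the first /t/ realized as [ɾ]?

No

/t/ (between /v/ and /e/) fails the environment for rule 1, so it stays [t].
The actual realization is [t], not [ɾ].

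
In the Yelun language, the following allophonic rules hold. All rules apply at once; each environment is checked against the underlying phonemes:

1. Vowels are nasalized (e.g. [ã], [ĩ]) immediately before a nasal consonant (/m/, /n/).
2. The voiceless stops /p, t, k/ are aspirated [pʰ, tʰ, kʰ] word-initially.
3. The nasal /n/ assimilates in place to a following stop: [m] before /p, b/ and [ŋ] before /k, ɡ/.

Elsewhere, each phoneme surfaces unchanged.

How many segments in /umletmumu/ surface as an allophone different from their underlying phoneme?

Segments that undergo a rule: /u/ → [ũ] (rule 1); /u/ → [ũ] (rule 1).
All other segments surface unchanged.

2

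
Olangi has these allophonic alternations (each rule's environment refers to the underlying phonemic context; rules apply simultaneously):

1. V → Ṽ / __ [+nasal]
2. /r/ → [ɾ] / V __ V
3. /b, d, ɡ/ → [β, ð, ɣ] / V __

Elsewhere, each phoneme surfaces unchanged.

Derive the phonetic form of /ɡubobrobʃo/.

/ɡ/ (word-initial) is in the target of rule 3 but the environment (immediately after a vowel) is not met → [ɡ].
/u/ (between /ɡ/ and /b/) fails the environment for rule 1, so it stays [u].
/b/ — between /u/ and /o/, immediately after a vowel — surfaces as [β] (rule 3).
/o/ (between /b/ and /b/) fails the environment for rule 1, so it stays [o].
/b/ meets the environment for rule 3 (immediately after a vowel) → [β].
/r/ (between /b/ and /o/): rule 2 targets it, but not between two vowels → unchanged [r].
/o/ — between /r/ and /b/; rule 1 does not apply here → [o].
/b/ (between /o/ and /ʃ/): immediately after a vowel, so rule 3 applies → [β].
/ʃ/ (between /b/ and /o/): no rule targets it → [ʃ].
/o/ (word-final) is in the target of rule 1 but the environment (before a nasal consonant) is not met → [o].

[ɡuβoβroβʃo]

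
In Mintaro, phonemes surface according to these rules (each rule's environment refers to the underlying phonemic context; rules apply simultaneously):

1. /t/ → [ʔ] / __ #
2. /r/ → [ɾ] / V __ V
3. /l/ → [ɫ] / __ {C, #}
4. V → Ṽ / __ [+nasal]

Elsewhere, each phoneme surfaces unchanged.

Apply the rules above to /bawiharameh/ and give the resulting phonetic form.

/b/ — not in any rule's target class → [b].
/a/ (between /b/ and /w/) fails the environment for rule 4, so it stays [a].
/w/ (between /a/ and /i/) is unaffected → [w].
/i/ (between /w/ and /h/) fails the environment for rule 4, so it stays [i].
/h/ — not in any rule's target class → [h].
/a/ (between /h/ and /r/) is in the target of rule 4 but the environment (before a nasal consonant) is not met → [a].
Rule 2 applies to /r/ (between /a/ and /a/: between two vowels) → [ɾ].
/a/ meets the environment for rule 4 (before a nasal consonant) → [ã].
/m/ — not in any rule's target class → [m].
/e/ — between /m/ and /h/; rule 4 does not apply here → [e].
/h/ (word-final): no rule targets it → [h].

[bawihaɾãmeh]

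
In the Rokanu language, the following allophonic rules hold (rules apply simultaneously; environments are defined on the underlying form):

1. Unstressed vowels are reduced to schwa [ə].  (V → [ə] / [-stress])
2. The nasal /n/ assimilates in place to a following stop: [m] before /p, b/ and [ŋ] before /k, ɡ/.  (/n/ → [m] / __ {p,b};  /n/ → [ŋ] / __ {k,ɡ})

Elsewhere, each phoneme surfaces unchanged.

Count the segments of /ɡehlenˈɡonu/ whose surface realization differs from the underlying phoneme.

4

Segments that undergo a rule: /e/ → [ə] (rule 1); /e/ → [ə] (rule 1); /n/ → [ŋ] (rule 2); /u/ → [ə] (rule 1).
All other segments surface unchanged.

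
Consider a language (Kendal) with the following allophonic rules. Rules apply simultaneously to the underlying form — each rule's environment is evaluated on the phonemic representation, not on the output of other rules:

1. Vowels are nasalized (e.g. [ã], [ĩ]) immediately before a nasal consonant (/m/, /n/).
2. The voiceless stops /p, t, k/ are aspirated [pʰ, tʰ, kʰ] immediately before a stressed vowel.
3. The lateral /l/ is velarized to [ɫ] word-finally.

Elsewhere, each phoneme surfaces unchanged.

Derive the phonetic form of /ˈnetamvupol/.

/e/ (between /n/ and /t/) fails the environment for rule 1, so it stays [e].
/t/ (between /e/ and /a/) fails the environment for rule 2, so it stays [t].
/a/ (between /t/ and /m/): before a nasal consonant, so rule 1 applies → [ã].
/u/ (between /v/ and /p/) is in the target of rule 1 but the environment (before a nasal consonant) is not met → [u].
/p/ — between /u/ and /o/; rule 2 does not apply here → [p].
/o/ (between /p/ and /l/) is in the target of rule 1 but the environment (before a nasal consonant) is not met → [o].
/l/ meets the environment for rule 3 (word-finally) → [ɫ].

[ˈnetãmvupoɫ]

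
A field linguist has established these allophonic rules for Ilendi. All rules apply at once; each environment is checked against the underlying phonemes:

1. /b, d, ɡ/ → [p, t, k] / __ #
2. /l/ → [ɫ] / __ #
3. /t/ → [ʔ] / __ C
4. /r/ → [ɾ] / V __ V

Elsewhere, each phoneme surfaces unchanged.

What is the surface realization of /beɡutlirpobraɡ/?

/b/ (word-initial) fails the environment for rule 1, so it stays [b].
/e/ — not in any rule's target class → [e].
/ɡ/ (between /e/ and /u/) fails the environment for rule 1, so it stays [ɡ].
/u/ — not in any rule's target class → [u].
/t/ (between /u/ and /l/) occurs immediately before a consonant → [ʔ] by rule 3.
/l/ (between /t/ and /i/): rule 2 targets it, but not word-finally → unchanged [l].
/i/ (between /l/ and /r/) is unaffected → [i].
/r/ — between /i/ and /p/; rule 4 does not apply here → [r].
/p/ — not in any rule's target class → [p].
/o/ (between /p/ and /b/) is unaffected → [o].
/b/ (between /o/ and /r/) fails the environment for rule 1, so it stays [b].
/r/ — between /b/ and /a/; rule 4 does not apply here → [r].
/a/ stays [a].
Rule 1 applies to /ɡ/ (word-final: word-finally) → [k].

[beɡuʔlirpobrak]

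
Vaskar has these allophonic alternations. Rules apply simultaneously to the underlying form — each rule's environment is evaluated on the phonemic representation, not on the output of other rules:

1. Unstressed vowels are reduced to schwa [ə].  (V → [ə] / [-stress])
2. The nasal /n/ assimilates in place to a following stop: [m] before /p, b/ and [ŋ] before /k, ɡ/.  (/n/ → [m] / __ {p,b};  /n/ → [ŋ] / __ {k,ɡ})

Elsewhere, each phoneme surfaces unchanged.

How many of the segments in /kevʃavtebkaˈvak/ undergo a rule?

4

Segments that undergo a rule: /e/ → [ə] (rule 1); /a/ → [ə] (rule 1); /e/ → [ə] (rule 1); /a/ → [ə] (rule 1).
All other segments surface unchanged.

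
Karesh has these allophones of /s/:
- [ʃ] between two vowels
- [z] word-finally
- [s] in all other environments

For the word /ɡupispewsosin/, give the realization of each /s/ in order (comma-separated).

Occurrence 1 (position 5): no conditioning environment matches → elsewhere allophone [s].
Occurrence 2 (position 9): no conditioning environment matches → elsewhere allophone [s].
Occurrence 3 (position 11): between two vowels → [ʃ].

[s], [s], [ʃ]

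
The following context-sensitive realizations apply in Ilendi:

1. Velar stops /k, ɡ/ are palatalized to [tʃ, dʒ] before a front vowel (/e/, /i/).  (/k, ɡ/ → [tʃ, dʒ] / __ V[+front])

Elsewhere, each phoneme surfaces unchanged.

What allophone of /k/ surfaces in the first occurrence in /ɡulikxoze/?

[k]

/k/ (between /i/ and /x/) fails the environment for rule 1, so it stays [k].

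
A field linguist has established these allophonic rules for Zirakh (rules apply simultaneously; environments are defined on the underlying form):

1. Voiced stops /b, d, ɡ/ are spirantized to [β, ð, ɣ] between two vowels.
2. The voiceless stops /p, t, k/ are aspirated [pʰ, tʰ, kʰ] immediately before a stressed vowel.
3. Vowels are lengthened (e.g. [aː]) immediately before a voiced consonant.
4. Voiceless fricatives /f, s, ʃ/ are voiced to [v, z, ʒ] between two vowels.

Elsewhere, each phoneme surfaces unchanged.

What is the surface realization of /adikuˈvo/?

/a/ (word-initial) occurs before a voiced consonant → [aː] by rule 3.
Rule 1 applies to /d/ (between /a/ and /i/: between two vowels) → [ð].
/i/ (between /d/ and /k/): rule 3 targets it, but not before a voiced consonant → unchanged [i].
/k/ (between /i/ and /u/): rule 2 targets it, but not immediately before a stressed vowel → unchanged [k].
/u/ (between /k/ and /v/) occurs before a voiced consonant → [uː] by rule 3.
/v/ — not in any rule's target class → [v].
/o/ (word-final): rule 3 targets it, but not before a voiced consonant → unchanged [o].

[aːðikuːˈvo]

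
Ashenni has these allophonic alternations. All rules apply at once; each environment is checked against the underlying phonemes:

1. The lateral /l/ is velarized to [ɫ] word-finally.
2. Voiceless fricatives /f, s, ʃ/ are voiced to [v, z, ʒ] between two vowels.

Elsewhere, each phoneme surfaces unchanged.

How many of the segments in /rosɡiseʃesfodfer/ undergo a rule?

2

Segments that undergo a rule: /s/ → [z] (rule 2); /ʃ/ → [ʒ] (rule 2).
All other segments surface unchanged.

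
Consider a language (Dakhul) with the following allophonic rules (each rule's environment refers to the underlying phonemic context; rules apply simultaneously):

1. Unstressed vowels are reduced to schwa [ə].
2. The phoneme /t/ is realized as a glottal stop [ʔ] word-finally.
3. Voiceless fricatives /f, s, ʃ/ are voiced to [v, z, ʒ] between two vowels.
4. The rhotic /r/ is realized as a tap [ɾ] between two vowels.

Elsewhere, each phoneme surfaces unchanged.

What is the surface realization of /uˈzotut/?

/u/ (word-initial): in an unstressed syllable, so rule 1 applies → [ə].
/z/ stays [z].
/o/ — between /z/ and /t/; rule 1 does not apply here → [o].
/t/ (between /o/ and /u/) fails the environment for rule 2, so it stays [t].
Rule 1 applies to /u/ (between /t/ and /t/: in an unstressed syllable) → [ə].
/t/ — word-final, word-finally — surfaces as [ʔ] (rule 2).

[əˈzotəʔ]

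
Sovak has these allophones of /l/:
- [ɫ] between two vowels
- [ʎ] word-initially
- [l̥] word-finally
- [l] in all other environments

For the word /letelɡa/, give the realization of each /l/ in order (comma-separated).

Occurrence 1 (position 1): word-initially → [ʎ].
Occurrence 2 (position 5): no conditioning environment matches → elsewhere allophone [l].

[ʎ], [l]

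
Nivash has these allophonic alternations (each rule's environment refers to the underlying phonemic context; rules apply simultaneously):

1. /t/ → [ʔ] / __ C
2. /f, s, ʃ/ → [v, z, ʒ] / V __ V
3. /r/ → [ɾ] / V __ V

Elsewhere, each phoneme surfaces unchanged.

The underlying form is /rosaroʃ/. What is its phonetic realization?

/r/ (word-initial) is in the target of rule 3 but the environment (between two vowels) is not met → [r].
/o/ (between /r/ and /s/): no rule targets it → [o].
/s/ meets the environment for rule 2 (between two vowels) → [z].
/a/ — not in any rule's target class → [a].
/r/ meets the environment for rule 3 (between two vowels) → [ɾ].
/o/ stays [o].
/ʃ/ — word-final; rule 2 does not apply here → [ʃ].

[rozaɾoʃ]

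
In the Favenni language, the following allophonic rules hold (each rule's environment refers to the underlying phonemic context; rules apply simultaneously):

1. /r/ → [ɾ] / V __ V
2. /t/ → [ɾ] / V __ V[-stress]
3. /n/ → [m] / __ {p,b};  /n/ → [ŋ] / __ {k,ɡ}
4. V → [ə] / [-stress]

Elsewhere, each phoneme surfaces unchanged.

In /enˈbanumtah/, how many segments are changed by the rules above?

4

Segments that undergo a rule: /e/ → [ə] (rule 4); /n/ → [m] (rule 3); /u/ → [ə] (rule 4); /a/ → [ə] (rule 4).
All other segments surface unchanged.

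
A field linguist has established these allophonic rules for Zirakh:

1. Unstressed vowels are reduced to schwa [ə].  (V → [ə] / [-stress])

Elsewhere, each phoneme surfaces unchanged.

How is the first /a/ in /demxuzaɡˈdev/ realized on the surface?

[ə]

Rule 1 applies to /a/ (between /z/ and /ɡ/: in an unstressed syllable) → [ə].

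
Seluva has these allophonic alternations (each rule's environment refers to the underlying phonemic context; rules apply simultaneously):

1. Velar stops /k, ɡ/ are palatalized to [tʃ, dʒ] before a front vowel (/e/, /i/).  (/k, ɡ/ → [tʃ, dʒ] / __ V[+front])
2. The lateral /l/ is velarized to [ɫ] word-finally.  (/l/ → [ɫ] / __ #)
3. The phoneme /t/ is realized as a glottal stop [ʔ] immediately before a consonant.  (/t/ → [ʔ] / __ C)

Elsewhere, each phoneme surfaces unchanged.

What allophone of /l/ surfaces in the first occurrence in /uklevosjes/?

[l]

/l/ — between /k/ and /e/; rule 2 does not apply here → [l].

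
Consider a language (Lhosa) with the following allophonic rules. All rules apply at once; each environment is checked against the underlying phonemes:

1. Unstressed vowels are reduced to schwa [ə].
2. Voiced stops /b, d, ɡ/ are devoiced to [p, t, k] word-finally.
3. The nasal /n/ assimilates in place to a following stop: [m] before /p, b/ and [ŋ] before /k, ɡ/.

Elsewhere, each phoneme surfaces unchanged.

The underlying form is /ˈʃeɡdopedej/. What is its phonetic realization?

[ˈʃeɡdəpədəj]

/ʃ/ (word-initial): no rule targets it → [ʃ].
/e/ (between /ʃ/ and /ɡ/) fails the environment for rule 1, so it stays [e].
/ɡ/ (between /e/ and /d/): rule 2 targets it, but not word-finally → unchanged [ɡ].
/d/ — between /ɡ/ and /o/; rule 2 does not apply here → [d].
/o/ (between /d/ and /p/) occurs in an unstressed syllable → [ə] by rule 1.
/p/ stays [p].
Rule 1 applies to /e/ (between /p/ and /d/: in an unstressed syllable) → [ə].
/d/ — between /e/ and /e/; rule 2 does not apply here → [d].
/e/ (between /d/ and /j/): in an unstressed syllable, so rule 1 applies → [ə].
/j/ (word-final): no rule targets it → [j].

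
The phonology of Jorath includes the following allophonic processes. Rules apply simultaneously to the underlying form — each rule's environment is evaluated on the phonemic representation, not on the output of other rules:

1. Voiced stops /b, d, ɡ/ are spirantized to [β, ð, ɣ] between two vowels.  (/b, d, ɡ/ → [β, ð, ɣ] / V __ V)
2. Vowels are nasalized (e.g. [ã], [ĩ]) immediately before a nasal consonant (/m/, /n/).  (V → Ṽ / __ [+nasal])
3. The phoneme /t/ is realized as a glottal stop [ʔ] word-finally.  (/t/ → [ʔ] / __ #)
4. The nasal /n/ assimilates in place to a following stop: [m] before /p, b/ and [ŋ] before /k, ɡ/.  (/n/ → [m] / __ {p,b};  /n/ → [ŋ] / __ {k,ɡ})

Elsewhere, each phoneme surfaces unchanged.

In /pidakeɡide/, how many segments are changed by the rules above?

Segments that undergo a rule: /d/ → [ð] (rule 1); /ɡ/ → [ɣ] (rule 1); /d/ → [ð] (rule 1).
All other segments surface unchanged.

3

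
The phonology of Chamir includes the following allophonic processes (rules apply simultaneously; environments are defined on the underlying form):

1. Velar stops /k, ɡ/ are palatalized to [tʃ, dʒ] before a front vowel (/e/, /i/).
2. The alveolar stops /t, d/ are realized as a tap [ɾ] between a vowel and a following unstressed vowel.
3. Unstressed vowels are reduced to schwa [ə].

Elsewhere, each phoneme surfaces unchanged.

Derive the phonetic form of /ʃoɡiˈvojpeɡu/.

[ʃədʒəˈvojpəɡə]

/ʃ/ — not in any rule's target class → [ʃ].
/o/ (between /ʃ/ and /ɡ/): in an unstressed syllable, so rule 3 applies → [ə].
/ɡ/ (between /o/ and /i/) occurs before a front vowel → [dʒ] by rule 1.
/i/ (between /ɡ/ and /v/) occurs in an unstressed syllable → [ə] by rule 3.
/v/ — not in any rule's target class → [v].
/o/ (between /v/ and /j/): rule 3 targets it, but not in an unstressed syllable → unchanged [o].
/j/ (between /o/ and /p/): no rule targets it → [j].
/p/ (between /j/ and /e/) is unaffected → [p].
/e/ (between /p/ and /ɡ/): in an unstressed syllable, so rule 3 applies → [ə].
/ɡ/ — between /e/ and /u/; rule 1 does not apply here → [ɡ].
/u/ — word-final, in an unstressed syllable — surfaces as [ə] (rule 3).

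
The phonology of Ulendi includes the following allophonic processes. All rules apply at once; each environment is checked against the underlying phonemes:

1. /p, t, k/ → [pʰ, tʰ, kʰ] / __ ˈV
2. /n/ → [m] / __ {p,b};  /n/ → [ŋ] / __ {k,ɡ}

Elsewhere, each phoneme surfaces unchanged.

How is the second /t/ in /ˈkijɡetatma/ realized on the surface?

[t]

/t/ (between /a/ and /m/) fails the environment for rule 1, so it stays [t].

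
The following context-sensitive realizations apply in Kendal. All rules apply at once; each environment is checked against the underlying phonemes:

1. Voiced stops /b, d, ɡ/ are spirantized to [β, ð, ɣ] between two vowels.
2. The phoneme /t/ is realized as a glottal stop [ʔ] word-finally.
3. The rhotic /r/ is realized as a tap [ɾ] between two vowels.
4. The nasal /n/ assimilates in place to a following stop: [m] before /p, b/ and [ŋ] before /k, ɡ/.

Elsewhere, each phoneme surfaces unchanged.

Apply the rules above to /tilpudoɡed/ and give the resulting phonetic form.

/t/ (word-initial): rule 2 targets it, but not word-finally → unchanged [t].
Rule 1 applies to /d/ (between /u/ and /o/: between two vowels) → [ð].
/ɡ/ (between /o/ and /e/): between two vowels, so rule 1 applies → [ɣ].
/d/ — word-final; rule 1 does not apply here → [d].

[tilpuðoɣed]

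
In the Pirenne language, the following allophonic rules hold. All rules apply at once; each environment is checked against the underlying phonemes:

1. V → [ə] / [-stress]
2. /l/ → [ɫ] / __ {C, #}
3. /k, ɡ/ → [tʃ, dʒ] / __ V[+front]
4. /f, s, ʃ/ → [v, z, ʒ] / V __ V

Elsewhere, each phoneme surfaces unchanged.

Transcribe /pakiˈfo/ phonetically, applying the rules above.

/p/ (word-initial) is unaffected → [p].
/a/ meets the environment for rule 1 (in an unstressed syllable) → [ə].
/k/ meets the environment for rule 3 (before a front vowel) → [tʃ].
/i/ (between /k/ and /f/): in an unstressed syllable, so rule 1 applies → [ə].
/f/ meets the environment for rule 4 (between two vowels) → [v].
/o/ (word-final) is in the target of rule 1 but the environment (in an unstressed syllable) is not met → [o].

[pətʃəˈvo]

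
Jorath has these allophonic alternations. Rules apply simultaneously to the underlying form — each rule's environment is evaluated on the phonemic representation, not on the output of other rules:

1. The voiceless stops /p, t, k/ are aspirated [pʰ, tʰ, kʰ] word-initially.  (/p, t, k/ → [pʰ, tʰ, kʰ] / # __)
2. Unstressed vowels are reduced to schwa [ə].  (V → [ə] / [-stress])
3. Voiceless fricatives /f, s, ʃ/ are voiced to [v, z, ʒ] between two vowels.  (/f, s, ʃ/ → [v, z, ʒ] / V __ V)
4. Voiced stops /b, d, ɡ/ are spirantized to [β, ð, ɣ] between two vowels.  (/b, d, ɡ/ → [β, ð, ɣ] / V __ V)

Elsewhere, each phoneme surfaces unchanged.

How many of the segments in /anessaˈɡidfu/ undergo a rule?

Segments that undergo a rule: /a/ → [ə] (rule 2); /e/ → [ə] (rule 2); /a/ → [ə] (rule 2); /ɡ/ → [ɣ] (rule 4); /u/ → [ə] (rule 2).
All other segments surface unchanged.

5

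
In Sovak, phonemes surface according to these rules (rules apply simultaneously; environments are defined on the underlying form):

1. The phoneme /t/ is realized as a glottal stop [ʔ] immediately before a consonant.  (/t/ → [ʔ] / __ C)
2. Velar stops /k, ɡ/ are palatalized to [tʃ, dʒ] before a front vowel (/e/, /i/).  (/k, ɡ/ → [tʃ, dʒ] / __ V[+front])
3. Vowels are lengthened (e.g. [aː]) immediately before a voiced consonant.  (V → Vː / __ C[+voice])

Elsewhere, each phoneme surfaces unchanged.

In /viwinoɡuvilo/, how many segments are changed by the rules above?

Segments that undergo a rule: /i/ → [iː] (rule 3); /i/ → [iː] (rule 3); /o/ → [oː] (rule 3); /u/ → [uː] (rule 3); /i/ → [iː] (rule 3).
All other segments surface unchanged.

5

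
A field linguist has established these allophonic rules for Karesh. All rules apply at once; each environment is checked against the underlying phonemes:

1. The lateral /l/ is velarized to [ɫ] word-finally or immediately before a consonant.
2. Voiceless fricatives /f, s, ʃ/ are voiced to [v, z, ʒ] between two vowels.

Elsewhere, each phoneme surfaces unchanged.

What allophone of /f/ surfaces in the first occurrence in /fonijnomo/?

/f/ (word-initial) fails the environment for rule 2, so it stays [f].

[f]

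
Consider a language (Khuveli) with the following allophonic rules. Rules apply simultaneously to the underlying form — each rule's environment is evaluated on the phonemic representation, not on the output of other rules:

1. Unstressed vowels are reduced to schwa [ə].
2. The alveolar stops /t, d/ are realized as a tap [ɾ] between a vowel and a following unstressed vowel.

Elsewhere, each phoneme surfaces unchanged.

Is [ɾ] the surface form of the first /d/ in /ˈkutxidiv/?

/d/ (between /i/ and /i/): between a vowel and a following unstressed vowel, so rule 2 applies → [ɾ].
The actual realization is [ɾ], which matches [ɾ].

Yes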